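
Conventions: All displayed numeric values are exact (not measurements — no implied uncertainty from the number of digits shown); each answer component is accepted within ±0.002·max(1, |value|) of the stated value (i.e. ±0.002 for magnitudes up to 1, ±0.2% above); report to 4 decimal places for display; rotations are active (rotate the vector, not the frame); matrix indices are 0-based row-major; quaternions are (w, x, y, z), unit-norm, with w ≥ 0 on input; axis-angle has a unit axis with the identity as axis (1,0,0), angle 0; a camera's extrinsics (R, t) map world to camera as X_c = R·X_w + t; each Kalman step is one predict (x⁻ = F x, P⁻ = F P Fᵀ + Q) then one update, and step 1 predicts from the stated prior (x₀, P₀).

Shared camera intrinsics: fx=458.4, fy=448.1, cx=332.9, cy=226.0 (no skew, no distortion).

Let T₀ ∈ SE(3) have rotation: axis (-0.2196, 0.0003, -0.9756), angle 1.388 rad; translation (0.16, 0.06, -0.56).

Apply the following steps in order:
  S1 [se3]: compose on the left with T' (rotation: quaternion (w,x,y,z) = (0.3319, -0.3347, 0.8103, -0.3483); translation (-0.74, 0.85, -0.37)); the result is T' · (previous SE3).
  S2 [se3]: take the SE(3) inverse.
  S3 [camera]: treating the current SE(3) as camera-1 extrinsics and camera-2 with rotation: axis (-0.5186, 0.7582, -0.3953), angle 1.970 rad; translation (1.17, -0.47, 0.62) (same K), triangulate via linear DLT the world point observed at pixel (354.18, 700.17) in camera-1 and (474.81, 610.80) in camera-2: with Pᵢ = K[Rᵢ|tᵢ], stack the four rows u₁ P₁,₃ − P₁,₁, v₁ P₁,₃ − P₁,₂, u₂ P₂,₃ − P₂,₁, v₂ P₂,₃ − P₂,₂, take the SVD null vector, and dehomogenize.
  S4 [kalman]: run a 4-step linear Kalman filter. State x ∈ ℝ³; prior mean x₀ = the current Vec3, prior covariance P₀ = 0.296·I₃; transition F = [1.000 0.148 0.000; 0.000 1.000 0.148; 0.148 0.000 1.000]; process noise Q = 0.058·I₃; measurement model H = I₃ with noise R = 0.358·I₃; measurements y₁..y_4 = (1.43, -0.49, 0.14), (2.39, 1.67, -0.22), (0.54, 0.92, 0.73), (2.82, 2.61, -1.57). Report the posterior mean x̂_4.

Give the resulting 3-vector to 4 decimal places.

after S1 (compose_se3): R=[0.3105 -0.7563 0.5759; -0.7427 -0.5711 -0.3495; 0.5932 -0.3192 -0.7391], t=(-1.2793, 0.9499, -0.1652)
after S2 (invert_se3): R=[0.3105 -0.7427 0.5932; -0.7563 -0.5711 -0.3192; 0.5759 -0.3495 -0.7391], t=(1.2008, -0.4777, 0.9466)
after S3 (triangulate): (-1.4105, 0.3325, -0.8206)
after S4 (kf_track): (1.6805, 1.4274, -0.1553)

result = (1.6805, 1.4274, -0.1553)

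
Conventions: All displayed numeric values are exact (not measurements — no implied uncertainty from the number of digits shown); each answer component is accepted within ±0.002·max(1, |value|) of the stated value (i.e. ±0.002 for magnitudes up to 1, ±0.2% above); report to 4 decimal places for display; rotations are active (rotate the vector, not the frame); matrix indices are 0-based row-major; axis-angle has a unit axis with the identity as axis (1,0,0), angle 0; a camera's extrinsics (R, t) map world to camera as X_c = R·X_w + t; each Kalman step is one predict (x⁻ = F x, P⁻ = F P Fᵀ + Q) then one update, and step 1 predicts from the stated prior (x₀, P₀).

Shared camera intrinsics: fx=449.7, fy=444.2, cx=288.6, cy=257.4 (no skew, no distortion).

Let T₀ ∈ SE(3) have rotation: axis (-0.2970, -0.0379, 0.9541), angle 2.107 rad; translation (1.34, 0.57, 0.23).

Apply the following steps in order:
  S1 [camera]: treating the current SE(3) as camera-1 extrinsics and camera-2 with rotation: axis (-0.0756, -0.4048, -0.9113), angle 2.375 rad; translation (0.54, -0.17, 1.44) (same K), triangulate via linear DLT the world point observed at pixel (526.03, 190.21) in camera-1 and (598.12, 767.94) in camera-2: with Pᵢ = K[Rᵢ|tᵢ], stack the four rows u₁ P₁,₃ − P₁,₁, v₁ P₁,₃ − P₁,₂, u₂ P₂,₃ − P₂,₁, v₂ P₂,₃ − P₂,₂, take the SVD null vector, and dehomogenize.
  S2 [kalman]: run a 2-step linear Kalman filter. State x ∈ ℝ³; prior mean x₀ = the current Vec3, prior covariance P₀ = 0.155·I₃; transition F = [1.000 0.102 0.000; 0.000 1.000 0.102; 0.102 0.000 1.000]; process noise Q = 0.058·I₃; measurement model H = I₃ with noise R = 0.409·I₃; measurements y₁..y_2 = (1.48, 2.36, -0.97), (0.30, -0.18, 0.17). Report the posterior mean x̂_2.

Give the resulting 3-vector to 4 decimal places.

after S1 (triangulate): (-1.7229, -0.2405, 1.8132)
after S2 (kf_track): (-0.3176, 0.5308, 0.5677)

result = (-0.3176, 0.5308, 0.5677)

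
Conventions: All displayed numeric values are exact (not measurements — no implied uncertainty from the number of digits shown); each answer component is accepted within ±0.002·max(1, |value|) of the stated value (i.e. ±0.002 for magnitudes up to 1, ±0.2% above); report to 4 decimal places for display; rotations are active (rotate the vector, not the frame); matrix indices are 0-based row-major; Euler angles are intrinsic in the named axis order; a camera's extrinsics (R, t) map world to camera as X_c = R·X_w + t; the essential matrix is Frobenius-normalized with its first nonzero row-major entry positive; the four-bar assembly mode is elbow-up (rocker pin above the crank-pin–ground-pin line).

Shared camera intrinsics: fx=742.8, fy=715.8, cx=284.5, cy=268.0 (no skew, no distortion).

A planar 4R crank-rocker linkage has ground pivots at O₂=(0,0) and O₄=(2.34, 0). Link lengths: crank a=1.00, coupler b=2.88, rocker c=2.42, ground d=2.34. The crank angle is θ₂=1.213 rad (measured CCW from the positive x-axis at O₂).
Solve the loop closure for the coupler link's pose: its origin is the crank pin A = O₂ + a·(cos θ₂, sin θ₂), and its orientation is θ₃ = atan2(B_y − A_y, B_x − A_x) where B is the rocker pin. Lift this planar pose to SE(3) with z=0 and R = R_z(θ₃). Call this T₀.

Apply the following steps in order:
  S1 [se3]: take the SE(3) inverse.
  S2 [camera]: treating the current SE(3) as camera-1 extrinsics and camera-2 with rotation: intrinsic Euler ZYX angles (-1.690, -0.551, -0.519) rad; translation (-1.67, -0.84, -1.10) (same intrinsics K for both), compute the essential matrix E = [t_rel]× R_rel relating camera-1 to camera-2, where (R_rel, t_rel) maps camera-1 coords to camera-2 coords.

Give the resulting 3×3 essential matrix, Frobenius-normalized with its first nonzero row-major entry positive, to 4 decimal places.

source (fourbar_fk): coupler pose = R=[0.8683 -0.4961 0.0000; 0.4961 0.8683 0.0000; 0.0000 0.0000 1.0000], t=(0.3502, 0.9367, 0.0000)
after S1 (invert_se3): R=[0.8683 0.4961 0.0000; -0.4961 0.8683 0.0000; 0.0000 0.0000 1.0000], t=(-0.7688, -0.6395, 0.0000)
after S2 (essential): [0.5059 -0.3448 0.1867; 0.0645 0.5169 0.0103; -0.4297 -0.3372 -0.1434]

matrix = [0.5059 -0.3448 0.1867; 0.0645 0.5169 0.0103; -0.4297 -0.3372 -0.1434]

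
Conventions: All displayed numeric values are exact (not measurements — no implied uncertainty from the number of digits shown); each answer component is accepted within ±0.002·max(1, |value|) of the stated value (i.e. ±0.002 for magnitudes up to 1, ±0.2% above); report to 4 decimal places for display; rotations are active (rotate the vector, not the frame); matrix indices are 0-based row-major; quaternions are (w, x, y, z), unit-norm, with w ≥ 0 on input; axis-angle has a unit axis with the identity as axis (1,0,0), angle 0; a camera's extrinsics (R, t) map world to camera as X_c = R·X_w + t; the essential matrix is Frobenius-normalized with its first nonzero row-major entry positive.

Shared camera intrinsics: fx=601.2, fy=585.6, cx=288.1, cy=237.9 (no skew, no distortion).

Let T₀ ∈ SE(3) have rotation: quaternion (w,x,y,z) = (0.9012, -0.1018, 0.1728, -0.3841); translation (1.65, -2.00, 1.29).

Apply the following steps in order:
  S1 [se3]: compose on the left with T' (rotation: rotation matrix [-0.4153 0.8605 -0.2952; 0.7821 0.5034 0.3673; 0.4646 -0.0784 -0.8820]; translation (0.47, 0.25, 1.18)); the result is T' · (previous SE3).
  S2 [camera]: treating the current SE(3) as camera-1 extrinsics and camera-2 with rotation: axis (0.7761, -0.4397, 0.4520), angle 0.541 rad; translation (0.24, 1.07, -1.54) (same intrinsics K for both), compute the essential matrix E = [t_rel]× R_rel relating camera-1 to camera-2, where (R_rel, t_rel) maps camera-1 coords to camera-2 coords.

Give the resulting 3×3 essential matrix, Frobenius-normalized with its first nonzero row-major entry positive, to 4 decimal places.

after S1 (compose_se3): R=[-0.8251 0.4092 -0.3896; 0.0527 0.7423 0.6680; 0.5625 0.5307 -0.6340], t=(-2.3169, 1.0074, 0.9656)
after S2 (essential): [0.1671 0.3507 0.4766; 0.3467 0.4740 -0.3684; -0.0168 -0.0943 -0.3635]

matrix = [0.1671 0.3507 0.4766; 0.3467 0.4740 -0.3684; -0.0168 -0.0943 -0.3635]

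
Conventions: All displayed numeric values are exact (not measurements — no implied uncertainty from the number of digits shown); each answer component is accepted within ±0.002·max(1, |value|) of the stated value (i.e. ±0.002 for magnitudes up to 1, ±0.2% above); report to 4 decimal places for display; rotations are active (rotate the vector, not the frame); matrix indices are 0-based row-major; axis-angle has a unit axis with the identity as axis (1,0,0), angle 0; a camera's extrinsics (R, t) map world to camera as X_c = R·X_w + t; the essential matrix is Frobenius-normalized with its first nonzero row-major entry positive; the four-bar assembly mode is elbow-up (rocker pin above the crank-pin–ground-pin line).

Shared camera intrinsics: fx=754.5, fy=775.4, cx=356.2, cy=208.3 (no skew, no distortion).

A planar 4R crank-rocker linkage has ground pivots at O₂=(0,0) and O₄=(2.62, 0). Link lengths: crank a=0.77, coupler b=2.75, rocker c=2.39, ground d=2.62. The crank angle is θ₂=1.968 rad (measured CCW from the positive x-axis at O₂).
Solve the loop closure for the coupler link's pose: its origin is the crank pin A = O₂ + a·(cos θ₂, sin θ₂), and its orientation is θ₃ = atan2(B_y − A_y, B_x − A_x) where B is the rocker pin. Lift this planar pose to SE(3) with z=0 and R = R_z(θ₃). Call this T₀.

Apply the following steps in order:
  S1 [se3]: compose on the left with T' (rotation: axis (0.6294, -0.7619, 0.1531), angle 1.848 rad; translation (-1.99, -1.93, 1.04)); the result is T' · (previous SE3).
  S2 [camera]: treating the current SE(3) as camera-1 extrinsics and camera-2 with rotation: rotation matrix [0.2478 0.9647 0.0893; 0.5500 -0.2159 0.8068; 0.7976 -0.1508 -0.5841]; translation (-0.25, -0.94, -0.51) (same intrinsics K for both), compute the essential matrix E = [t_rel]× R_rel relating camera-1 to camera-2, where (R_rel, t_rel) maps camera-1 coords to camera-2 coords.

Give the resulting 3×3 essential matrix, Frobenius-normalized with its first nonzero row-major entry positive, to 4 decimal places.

matrix = [0.2092 0.2250 0.5608; -0.1482 -0.0352 -0.2722; 0.3936 -0.5805 0.0438]

source (fourbar_fk): coupler pose = R=[0.8174 -0.5760 0.0000; 0.5760 0.8174 0.0000; 0.0000 0.0000 1.0000], t=(-0.2979, 0.7101, 0.0000)
after S1 (compose_se3): R=[-0.2480 -0.7526 -0.6100; -0.1107 0.6476 -0.7539; 0.9624 -0.1194 -0.2439], t=(-2.5970, -1.4613, 1.1095)
after S2 (essential): [0.2092 0.2250 0.5608; -0.1482 -0.0352 -0.2722; 0.3936 -0.5805 0.0438]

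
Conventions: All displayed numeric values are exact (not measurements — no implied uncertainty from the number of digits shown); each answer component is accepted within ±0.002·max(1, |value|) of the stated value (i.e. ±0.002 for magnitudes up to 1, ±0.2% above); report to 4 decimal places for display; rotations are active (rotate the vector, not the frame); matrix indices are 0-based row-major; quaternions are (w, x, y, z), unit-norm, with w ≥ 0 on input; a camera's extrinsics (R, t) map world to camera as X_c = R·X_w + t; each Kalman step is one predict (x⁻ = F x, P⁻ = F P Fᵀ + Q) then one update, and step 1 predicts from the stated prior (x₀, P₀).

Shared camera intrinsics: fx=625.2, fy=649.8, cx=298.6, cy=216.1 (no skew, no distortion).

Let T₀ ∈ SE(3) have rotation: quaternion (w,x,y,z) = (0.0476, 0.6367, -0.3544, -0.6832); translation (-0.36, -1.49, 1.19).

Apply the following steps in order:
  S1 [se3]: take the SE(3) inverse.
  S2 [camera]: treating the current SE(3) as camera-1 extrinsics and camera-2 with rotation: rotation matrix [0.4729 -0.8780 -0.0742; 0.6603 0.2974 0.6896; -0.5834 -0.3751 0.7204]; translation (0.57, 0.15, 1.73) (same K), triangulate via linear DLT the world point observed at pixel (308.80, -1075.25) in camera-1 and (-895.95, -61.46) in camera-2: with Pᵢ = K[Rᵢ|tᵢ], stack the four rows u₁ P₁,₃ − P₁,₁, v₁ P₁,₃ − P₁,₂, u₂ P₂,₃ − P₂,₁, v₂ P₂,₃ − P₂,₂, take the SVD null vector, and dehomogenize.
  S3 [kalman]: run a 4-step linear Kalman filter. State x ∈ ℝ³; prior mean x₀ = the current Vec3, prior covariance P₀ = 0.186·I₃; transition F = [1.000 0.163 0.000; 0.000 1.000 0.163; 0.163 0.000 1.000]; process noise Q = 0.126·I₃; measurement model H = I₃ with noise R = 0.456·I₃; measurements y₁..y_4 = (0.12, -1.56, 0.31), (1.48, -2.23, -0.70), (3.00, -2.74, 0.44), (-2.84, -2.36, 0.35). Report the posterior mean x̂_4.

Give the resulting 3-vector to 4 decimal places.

result = (-0.4950, -1.9641, 0.0283)

after S1 (invert_se3): R=[-0.1847 -0.5163 -0.8362; -0.3862 -0.7443 0.5449; -0.9037 0.4236 -0.0620], t=(0.1593, -1.8964, 0.3796)
after S2 (triangulate): (-0.6117, 1.9369, -0.9056)
after S3 (kf_track): (-0.4950, -1.9641, 0.0283)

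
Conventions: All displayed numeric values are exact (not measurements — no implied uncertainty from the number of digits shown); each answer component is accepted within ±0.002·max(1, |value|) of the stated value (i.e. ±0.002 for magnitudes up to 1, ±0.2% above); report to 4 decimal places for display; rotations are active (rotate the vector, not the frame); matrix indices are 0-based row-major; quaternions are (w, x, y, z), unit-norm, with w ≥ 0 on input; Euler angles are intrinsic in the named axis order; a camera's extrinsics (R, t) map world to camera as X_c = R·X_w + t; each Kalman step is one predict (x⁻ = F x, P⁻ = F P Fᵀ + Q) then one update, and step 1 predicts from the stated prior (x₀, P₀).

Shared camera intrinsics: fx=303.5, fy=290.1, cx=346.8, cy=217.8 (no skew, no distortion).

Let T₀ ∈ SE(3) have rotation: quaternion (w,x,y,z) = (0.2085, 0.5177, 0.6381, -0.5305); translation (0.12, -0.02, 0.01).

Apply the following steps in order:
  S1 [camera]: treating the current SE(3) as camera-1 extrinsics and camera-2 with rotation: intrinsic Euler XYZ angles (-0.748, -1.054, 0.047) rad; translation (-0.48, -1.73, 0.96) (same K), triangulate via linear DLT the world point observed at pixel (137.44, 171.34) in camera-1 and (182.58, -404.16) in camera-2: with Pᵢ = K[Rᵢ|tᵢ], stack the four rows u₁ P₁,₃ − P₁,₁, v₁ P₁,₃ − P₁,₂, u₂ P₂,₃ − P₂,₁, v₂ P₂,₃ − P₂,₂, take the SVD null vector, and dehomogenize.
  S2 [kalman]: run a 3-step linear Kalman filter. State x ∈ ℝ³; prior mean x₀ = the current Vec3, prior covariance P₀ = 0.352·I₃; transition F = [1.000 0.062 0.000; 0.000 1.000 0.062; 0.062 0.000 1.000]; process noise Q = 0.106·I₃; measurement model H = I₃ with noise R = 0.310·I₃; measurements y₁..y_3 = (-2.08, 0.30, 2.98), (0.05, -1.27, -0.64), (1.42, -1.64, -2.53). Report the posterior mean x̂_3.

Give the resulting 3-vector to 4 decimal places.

result = (0.0979, -1.1849, -0.8499)

after S1 (triangulate): (-0.9132, -1.7460, 0.0010)
after S2 (kf_track): (0.0979, -1.1849, -0.8499)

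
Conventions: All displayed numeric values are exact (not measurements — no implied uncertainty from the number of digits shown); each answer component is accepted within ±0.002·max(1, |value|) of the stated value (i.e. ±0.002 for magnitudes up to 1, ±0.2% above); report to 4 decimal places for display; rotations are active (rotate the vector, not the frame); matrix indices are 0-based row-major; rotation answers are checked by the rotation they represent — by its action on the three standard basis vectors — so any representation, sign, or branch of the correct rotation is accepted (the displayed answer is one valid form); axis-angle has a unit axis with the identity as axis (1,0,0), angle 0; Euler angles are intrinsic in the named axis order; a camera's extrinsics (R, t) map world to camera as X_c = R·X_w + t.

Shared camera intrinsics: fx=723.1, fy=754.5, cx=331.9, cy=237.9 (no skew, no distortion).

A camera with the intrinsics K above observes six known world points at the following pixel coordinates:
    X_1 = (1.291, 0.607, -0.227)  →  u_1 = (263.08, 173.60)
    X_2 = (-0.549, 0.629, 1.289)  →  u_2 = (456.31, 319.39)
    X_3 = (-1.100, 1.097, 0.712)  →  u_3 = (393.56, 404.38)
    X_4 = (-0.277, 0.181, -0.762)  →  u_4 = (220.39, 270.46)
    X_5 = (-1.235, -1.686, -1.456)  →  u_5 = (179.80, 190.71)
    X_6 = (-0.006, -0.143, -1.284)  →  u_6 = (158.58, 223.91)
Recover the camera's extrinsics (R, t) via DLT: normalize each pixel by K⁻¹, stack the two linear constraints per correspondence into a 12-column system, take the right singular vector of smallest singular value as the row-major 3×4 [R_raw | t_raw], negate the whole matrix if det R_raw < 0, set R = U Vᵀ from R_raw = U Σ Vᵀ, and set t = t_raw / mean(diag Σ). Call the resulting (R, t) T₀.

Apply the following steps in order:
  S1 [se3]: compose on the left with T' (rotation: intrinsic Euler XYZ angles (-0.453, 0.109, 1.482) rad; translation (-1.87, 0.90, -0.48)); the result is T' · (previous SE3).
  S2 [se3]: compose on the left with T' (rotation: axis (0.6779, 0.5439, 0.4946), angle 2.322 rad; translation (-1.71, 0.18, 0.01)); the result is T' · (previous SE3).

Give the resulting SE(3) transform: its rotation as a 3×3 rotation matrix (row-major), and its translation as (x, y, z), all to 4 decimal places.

rotation (matrix) = ((-0.7539, -0.6330, -0.1759), (0.6438, -0.7652, -0.0062), (-0.1307, -0.1179, 0.9844)), translation = (4.1238, -1.7826, 1.6385)

source (pnp_recover): camera pose = R=[-0.0238 0.0492 0.9985; -0.6344 0.7712 -0.0531; -0.7726 -0.6347 0.0128], t=(-0.2400, -0.0800, 6.3000)
after S1 (compose_se3): R=[0.5420 -0.8283 0.1420; -0.4381 -0.1343 0.8889; -0.7172 -0.5440 -0.4356], t=(-1.1266, 3.4168, 5.2529)
after S2 (compose_se3): R=[-0.7539 -0.6330 -0.1759; 0.6438 -0.7652 -0.0062; -0.1307 -0.1179 0.9844], t=(4.1238, -1.7826, 1.6385)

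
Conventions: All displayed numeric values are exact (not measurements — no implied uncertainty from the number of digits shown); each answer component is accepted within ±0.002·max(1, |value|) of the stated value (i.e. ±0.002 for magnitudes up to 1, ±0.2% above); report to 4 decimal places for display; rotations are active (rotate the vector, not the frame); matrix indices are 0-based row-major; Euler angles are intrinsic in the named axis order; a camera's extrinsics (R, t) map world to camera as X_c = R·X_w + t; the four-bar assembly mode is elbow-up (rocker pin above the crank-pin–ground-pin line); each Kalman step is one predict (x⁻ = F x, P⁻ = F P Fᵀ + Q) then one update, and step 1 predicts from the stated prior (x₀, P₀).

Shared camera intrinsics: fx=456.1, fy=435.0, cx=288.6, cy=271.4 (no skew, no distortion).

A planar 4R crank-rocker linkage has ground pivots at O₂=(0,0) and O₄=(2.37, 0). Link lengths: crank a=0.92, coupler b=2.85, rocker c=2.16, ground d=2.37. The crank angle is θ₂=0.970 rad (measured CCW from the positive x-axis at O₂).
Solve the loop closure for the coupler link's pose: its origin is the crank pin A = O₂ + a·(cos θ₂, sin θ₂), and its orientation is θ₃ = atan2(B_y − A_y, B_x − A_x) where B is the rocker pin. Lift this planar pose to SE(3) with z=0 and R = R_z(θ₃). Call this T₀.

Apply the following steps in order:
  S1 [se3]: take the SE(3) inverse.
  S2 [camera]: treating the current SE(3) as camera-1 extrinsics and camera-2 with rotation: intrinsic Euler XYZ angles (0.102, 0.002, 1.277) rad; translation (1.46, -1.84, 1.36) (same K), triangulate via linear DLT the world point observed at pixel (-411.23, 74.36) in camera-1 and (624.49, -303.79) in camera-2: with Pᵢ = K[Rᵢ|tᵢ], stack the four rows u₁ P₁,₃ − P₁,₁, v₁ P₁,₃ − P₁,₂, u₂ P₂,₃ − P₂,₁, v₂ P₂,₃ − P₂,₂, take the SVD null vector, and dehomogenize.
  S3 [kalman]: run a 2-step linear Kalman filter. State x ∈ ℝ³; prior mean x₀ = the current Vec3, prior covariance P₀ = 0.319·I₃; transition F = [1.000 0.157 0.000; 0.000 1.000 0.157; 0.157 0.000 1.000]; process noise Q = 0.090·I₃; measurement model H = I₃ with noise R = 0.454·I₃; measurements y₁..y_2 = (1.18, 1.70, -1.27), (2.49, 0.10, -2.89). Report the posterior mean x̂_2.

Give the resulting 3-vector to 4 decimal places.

source (fourbar_fk): coupler pose = R=[0.8922 -0.4516 0.0000; 0.4516 0.8922 0.0000; 0.0000 0.0000 1.0000], t=(0.5201, 0.7589, 0.0000)
after S1 (invert_se3): R=[0.8922 0.4516 0.0000; -0.4516 0.8922 0.0000; 0.0000 0.0000 1.0000], t=(-0.8067, -0.4423, 0.0000)
after S2 (triangulate): (-1.6898, -1.3229, 1.8977)
after S3 (kf_track): (0.6489, 0.2308, -0.8689)

result = (0.6489, 0.2308, -0.8689)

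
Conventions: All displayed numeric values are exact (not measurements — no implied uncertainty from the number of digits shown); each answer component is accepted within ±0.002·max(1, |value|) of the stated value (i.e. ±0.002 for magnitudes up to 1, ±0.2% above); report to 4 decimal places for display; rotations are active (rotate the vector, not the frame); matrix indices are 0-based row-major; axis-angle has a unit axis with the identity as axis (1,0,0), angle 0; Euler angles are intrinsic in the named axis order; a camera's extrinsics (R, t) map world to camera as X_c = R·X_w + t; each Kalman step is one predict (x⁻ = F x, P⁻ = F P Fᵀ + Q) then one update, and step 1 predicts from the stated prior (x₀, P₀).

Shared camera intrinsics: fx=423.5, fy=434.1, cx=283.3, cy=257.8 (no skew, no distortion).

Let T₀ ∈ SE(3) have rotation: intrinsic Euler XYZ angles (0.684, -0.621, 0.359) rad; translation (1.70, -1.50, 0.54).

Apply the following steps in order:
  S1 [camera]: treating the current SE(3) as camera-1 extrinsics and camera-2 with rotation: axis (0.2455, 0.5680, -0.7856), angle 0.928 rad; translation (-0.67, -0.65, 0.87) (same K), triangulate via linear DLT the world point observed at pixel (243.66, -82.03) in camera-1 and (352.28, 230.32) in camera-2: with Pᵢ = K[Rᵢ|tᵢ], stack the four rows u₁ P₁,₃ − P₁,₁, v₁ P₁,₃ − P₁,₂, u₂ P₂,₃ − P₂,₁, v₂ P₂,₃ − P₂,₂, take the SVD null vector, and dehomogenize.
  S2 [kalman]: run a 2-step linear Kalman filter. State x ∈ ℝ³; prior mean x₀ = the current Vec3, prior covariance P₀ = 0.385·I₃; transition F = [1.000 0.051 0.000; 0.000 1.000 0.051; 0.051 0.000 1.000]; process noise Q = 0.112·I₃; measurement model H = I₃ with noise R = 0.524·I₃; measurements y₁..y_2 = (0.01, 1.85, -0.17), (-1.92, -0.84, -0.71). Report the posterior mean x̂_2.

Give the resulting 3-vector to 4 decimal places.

result = (-0.9594, 0.5375, 0.1647)

after S1 (triangulate): (-0.5932, 1.1493, 1.8768)
after S2 (kf_track): (-0.9594, 0.5375, 0.1647)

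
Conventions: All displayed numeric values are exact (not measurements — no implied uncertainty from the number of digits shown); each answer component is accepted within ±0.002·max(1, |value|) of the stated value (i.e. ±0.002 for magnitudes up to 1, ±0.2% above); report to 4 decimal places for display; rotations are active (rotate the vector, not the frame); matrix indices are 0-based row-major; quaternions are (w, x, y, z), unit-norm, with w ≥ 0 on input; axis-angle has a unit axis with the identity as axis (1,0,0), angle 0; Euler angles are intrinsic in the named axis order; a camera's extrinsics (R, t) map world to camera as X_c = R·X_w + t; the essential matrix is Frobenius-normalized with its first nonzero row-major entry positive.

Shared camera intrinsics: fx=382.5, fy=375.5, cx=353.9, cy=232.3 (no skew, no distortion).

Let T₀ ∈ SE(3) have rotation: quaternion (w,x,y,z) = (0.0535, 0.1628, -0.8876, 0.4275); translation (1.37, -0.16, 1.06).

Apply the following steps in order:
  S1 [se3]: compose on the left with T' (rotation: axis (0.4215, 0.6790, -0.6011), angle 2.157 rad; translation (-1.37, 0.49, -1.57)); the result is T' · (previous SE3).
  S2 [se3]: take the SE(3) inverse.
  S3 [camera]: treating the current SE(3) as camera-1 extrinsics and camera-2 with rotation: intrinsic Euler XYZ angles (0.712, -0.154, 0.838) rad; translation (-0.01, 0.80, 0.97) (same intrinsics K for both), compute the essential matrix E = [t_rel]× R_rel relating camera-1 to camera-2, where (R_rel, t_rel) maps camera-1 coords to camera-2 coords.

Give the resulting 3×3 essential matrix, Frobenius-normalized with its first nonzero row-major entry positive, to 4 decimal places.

matrix = [0.1867 -0.6441 0.2162; -0.0061 -0.2247 -0.5657; -0.0219 -0.0706 -0.3571]

after S1 (compose_se3): R=[0.0713 0.5148 -0.8543; -0.2174 0.8439 0.4904; 0.9735 0.1507 0.1721], t=(-1.7187, -0.6572, -2.8303)
after S2 (invert_se3): R=[0.0713 -0.2174 0.9735; 0.5148 0.8439 0.1507; -0.8543 0.4904 0.1721], t=(2.7350, 1.8661, -0.6588)
after S3 (essential): [0.1867 -0.6441 0.2162; -0.0061 -0.2247 -0.5657; -0.0219 -0.0706 -0.3571]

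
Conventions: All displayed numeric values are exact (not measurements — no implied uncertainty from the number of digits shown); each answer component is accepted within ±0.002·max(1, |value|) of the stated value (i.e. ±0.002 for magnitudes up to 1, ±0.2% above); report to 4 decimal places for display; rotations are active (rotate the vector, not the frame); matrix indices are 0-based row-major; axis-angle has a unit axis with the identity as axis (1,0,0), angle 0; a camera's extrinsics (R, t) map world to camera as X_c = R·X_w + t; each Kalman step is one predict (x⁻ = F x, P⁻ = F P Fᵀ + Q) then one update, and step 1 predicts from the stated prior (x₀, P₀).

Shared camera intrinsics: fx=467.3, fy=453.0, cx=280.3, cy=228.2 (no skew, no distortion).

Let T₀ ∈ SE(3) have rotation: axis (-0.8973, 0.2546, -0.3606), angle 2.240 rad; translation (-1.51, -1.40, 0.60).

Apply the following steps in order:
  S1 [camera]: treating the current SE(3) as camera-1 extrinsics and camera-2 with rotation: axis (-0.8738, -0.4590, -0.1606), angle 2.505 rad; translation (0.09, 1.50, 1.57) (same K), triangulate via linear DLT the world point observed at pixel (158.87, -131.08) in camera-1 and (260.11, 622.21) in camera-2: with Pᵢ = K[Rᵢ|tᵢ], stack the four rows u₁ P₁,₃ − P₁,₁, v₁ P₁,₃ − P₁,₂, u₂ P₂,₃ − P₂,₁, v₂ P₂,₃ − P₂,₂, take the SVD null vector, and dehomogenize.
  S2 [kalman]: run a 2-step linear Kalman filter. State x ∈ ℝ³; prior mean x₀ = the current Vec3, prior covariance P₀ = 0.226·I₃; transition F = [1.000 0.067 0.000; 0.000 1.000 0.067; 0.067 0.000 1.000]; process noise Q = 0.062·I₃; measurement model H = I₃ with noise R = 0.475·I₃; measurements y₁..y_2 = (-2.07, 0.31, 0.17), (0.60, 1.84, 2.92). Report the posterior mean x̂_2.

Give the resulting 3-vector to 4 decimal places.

after S1 (triangulate): (1.5309, -1.3597, -0.3928)
after S2 (kf_track): (0.3534, 0.1553, 0.9519)

result = (0.3534, 0.1553, 0.9519)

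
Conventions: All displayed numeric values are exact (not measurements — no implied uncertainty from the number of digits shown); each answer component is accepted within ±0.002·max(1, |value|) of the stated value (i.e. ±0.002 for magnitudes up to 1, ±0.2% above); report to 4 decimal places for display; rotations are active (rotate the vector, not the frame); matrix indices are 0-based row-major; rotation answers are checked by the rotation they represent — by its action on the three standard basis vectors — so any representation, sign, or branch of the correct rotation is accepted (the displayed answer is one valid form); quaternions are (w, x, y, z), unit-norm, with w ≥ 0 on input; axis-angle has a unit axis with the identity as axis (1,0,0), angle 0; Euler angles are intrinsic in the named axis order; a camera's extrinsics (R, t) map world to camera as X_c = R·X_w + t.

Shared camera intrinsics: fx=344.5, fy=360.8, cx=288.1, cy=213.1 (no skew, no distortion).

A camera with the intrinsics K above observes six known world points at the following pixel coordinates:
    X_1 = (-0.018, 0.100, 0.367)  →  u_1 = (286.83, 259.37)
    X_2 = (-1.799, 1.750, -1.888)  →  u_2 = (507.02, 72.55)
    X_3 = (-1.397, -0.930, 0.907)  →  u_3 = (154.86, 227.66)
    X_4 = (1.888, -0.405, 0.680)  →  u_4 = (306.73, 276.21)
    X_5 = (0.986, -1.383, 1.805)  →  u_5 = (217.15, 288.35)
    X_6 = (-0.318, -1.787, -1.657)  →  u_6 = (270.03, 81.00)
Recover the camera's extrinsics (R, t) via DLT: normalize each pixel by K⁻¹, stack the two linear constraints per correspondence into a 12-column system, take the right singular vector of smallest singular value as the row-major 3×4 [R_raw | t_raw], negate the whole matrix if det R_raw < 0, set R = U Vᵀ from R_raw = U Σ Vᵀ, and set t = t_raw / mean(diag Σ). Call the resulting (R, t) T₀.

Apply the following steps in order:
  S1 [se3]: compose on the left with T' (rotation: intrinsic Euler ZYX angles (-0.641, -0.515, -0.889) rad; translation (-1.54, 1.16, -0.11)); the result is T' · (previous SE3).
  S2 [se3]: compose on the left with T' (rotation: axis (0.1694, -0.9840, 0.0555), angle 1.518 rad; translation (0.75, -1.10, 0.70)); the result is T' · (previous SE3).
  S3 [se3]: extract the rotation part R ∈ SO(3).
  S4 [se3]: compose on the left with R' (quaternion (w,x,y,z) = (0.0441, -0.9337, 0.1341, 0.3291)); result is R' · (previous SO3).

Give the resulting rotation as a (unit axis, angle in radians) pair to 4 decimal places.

rotation (axis_angle) = ((0.0421, 0.8961, -0.4418), 2.8716)

source (pnp_recover): camera pose = R=[0.4733 0.6763 -0.5645; 0.2858 0.4883 0.8246; 0.8333 -0.5516 0.0378], t=(0.1300, 0.2800, 4.9404)
after S1 (compose_se3): R=[0.7050 0.6865 0.1778; 0.5059 -0.6626 0.5522; 0.4970 -0.2994 -0.8145], t=(-0.1931, 5.1612, 2.4744)
after S2 (compose_se3): R=[-0.5355 0.4877 0.6895; 0.3087 -0.6469 0.6973; 0.7861 0.5862 0.1959], t=(-2.7757, 3.3791, 1.2524)
after S3 (rot_of_se3): [-0.5355 0.4877 0.6895; 0.3087 -0.6469 0.6973; 0.7861 0.5862 0.1959]
after S4 (compose_so3): [-0.9603 0.1920 0.2024; -0.0437 0.6132 -0.7888; -0.2756 -0.7663 -0.5804]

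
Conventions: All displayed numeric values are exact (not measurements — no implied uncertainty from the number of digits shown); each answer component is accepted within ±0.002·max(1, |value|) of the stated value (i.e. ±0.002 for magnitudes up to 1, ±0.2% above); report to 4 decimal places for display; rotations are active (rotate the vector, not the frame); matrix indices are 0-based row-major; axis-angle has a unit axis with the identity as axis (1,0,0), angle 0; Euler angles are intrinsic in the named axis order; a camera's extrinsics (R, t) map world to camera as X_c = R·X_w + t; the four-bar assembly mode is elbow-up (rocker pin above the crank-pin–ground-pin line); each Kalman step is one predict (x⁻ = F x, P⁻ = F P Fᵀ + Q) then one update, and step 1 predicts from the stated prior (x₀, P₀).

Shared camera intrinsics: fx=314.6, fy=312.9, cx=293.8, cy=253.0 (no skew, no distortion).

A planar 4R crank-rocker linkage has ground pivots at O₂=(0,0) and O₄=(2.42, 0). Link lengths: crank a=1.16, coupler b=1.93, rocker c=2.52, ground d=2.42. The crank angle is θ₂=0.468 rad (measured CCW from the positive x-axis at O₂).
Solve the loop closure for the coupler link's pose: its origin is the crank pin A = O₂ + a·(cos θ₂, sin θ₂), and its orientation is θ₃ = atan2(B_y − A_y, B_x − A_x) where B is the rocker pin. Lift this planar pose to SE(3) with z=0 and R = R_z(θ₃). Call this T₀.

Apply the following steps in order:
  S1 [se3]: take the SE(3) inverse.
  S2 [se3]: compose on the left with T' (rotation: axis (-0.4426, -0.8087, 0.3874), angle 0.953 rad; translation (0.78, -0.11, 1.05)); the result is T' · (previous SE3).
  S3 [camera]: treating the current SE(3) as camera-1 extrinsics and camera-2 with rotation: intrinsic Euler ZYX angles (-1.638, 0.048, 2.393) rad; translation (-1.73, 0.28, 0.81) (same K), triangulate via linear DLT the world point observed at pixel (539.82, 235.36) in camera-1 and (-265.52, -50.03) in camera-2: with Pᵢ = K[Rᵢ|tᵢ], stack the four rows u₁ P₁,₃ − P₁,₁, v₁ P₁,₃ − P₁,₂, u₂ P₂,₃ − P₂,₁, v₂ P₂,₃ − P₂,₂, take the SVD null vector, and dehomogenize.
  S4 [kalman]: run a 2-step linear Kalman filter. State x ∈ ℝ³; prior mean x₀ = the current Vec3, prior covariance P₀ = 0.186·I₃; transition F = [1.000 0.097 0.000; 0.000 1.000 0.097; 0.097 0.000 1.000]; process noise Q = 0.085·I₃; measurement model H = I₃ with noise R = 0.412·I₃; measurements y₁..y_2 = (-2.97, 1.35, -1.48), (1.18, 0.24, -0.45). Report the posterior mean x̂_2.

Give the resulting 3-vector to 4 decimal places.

source (fourbar_fk): coupler pose = R=[0.2814 -0.9596 0.0000; 0.9596 0.2814 0.0000; 0.0000 0.0000 1.0000], t=(1.0353, 0.5233, 0.0000)
after S1 (invert_se3): R=[0.2814 0.9596 0.0000; -0.9596 0.2814 -0.0000; 0.0000 0.0000 1.0000], t=(-0.7934, 0.8462, 0.0000)
after S2 (compose_se3): R=[0.3447 0.5885 -0.7314; -0.6887 0.6880 0.2290; 0.6379 0.4247 0.6424], t=(0.1152, 0.2429, 0.1673)
after S3 (triangulate): (1.8748, 1.3517, 0.0339)
after S4 (kf_track): (0.5040, 0.8599, -0.5010)

result = (0.5040, 0.8599, -0.5010)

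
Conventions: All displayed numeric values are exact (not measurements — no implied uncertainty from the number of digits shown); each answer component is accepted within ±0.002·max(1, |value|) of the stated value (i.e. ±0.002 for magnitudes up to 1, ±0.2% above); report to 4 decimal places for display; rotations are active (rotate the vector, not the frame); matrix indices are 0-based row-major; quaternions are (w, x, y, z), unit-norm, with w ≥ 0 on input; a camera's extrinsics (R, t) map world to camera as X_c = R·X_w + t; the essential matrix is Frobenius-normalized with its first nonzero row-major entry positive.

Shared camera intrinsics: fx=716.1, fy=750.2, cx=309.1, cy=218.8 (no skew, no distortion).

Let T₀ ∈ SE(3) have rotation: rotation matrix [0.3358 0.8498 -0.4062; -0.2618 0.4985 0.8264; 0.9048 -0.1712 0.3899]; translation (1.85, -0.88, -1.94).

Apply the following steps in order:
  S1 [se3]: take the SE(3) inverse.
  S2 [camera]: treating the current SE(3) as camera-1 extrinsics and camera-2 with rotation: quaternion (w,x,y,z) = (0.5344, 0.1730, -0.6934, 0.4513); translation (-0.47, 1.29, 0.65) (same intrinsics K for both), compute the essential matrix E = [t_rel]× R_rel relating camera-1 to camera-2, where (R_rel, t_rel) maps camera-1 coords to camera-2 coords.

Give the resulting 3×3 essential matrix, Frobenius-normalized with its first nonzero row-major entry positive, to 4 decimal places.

after S1 (invert_se3): R=[0.3358 -0.2618 0.9048; 0.8498 0.4985 -0.1712; -0.4062 0.8264 0.3899], t=(0.9036, -1.4656, 2.2352)
after S2 (essential): [0.5837 -0.0211 -0.3833; -0.2684 -0.3378 -0.2467; 0.1469 0.3552 0.3424]

matrix = [0.5837 -0.0211 -0.3833; -0.2684 -0.3378 -0.2467; 0.1469 0.3552 0.3424]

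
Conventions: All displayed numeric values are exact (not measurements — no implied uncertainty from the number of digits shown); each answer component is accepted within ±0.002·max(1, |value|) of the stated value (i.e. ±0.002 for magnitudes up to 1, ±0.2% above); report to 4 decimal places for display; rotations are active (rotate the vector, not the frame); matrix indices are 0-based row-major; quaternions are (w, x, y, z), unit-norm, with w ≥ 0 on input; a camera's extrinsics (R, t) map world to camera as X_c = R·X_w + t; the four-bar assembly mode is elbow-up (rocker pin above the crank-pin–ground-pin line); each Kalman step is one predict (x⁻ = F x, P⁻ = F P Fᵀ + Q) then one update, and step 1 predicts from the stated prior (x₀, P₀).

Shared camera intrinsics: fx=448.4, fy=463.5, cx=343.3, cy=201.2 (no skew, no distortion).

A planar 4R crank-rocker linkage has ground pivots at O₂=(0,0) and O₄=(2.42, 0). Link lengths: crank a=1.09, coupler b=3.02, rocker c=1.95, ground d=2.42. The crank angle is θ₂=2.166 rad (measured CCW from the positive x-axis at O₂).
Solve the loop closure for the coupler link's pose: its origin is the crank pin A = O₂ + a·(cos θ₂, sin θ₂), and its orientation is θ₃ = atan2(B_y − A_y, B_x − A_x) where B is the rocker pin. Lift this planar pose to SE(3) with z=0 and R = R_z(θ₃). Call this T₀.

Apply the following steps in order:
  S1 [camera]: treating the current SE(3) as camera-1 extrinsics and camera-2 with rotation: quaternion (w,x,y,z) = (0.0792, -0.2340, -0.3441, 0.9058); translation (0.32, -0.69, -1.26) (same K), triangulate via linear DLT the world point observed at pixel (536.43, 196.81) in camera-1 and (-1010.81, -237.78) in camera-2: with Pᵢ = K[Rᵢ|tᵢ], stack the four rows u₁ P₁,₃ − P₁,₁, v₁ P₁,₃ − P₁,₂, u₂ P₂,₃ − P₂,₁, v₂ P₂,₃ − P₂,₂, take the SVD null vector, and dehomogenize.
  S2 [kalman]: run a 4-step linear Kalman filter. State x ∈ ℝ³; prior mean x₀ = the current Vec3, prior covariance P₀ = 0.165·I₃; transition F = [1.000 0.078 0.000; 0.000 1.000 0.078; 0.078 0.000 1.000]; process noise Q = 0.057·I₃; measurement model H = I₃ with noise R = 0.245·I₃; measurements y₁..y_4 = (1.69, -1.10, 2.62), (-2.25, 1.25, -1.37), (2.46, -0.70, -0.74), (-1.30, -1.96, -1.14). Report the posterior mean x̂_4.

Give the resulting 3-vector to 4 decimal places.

result = (-0.1021, -1.0038, -0.3312)

source (fourbar_fk): coupler pose = R=[0.9391 -0.3436 0.0000; 0.3436 0.9391 0.0000; 0.0000 0.0000 1.0000], t=(-0.6111, 0.9026, 0.0000)
after S1 (triangulate): (1.0298, -1.3571, 1.9091)
after S2 (kf_track): (-0.1021, -1.0038, -0.3312)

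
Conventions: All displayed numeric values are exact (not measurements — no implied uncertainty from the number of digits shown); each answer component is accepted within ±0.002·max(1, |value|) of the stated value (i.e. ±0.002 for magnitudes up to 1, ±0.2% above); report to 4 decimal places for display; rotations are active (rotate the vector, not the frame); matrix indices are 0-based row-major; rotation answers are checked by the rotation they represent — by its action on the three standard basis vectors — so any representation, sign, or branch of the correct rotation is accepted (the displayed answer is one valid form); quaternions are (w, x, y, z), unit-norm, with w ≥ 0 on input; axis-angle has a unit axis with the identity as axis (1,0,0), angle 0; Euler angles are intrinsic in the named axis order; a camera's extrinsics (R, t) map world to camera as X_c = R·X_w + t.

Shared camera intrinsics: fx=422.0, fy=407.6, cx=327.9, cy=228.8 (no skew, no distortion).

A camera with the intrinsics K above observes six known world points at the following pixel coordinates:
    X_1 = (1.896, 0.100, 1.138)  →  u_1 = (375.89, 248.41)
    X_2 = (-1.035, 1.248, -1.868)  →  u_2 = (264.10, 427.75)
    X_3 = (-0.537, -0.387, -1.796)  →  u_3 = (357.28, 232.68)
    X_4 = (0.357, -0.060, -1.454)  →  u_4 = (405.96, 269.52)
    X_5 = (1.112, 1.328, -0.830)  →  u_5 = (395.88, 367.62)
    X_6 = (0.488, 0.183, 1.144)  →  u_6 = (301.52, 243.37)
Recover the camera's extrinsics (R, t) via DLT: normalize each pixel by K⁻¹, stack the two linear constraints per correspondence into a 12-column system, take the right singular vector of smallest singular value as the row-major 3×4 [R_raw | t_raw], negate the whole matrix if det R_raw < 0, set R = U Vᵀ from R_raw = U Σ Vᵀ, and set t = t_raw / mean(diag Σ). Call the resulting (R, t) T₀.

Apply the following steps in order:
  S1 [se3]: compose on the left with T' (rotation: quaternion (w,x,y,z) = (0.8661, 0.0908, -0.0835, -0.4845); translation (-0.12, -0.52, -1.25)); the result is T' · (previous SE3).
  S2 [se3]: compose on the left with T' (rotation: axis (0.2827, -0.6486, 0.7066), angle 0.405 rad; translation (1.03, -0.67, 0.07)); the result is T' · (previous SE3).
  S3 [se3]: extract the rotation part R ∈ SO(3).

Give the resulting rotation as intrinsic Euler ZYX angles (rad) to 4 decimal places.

rotation (euler_zyx) = (-0.9273, -0.6569, 0.7165)

source (pnp_recover): camera pose = R=[0.8549 -0.2033 -0.4774; 0.1376 0.9759 -0.1691; 0.5002 0.0789 0.8623], t=(-0.2400, 0.1800, 5.2504)
after S1 (compose_se3): R=[0.4387 0.6808 -0.5865; -0.6978 0.6693 0.2551; 0.5662 0.2974 0.7687], t=(-1.3169, -0.6234, 3.8699)
after S2 (compose_se3): R=[0.4751 0.3627 -0.8017; -0.6336 0.7733 -0.0256; 0.6106 0.5201 0.5972], t=(-0.9325, -2.1858, 3.3790)
after S3 (rot_of_se3): [0.4751 0.3627 -0.8017; -0.6336 0.7733 -0.0256; 0.6106 0.5201 0.5972]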